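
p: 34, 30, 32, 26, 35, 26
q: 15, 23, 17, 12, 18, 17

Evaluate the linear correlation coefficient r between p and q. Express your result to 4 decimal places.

n = 6, Σp = 183, Σq = 102, Σp² = 5657, Σq² = 1800, Σpq = 3128
nΣpq − ΣpΣq = 18768 − 18666 = 102
nΣp² − (Σp)² = 33942 − 33489 = 453; nΣq² − (Σq)² = 10800 − 10404 = 396
r = 102 / √(453 × 396) = 102 / 423.5422 ≈ 0.2408

0.2408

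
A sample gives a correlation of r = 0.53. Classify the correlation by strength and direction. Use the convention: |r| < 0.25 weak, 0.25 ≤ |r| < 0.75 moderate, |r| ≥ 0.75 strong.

r = 0.53 > 0 so the relationship is positive.
|r| = 0.53, which falls in the moderate range.

moderate positive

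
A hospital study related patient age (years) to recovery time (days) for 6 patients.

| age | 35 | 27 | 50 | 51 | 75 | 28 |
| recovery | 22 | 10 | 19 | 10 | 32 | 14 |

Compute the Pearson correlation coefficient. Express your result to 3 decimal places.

n = 6, Σx = 266, Σy = 107, Σx² = 13464, Σy² = 2265, Σxy = 5292
nΣxy − ΣxΣy = 31752 − 28462 = 3290
nΣx² − (Σx)² = 80784 − 70756 = 10028; nΣy² − (Σy)² = 13590 − 11449 = 2141
r = 3290 / √(10028 × 2141) = 3290 / 4633.5675 ≈ 0.710

0.710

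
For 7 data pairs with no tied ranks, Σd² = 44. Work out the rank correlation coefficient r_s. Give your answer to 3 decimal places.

ρ = 1 − 6Σd² / [n(n²−1)] = 1 − 6×44 / (7×48)
  = 1 − 264/336 = 1 − 0.7857 ≈ 0.214

0.214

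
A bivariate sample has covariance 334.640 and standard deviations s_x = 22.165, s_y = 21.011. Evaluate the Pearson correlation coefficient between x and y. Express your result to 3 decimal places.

r = Cov(x,y) / (s_x · s_y) = 334.640 / (22.165 × 21.011)
  = 334.640 / 465.7088 ≈ 0.719

0.719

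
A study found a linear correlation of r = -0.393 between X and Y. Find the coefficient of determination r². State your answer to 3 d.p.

0.154

r² = (-0.393)² = 0.154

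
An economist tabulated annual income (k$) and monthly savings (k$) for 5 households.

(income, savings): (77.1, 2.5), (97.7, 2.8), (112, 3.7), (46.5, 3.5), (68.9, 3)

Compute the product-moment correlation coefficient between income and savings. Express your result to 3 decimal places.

n = 5, Σx = 402.2, Σy = 15.5, Σx² = 34943.16, Σy² = 49.03, Σxy = 1250.16
nΣxy − ΣxΣy = 6250.8 − 6234.1 = 16.7
nΣx² − (Σx)² = 174715.8 − 161764.84 = 12950.96; nΣy² − (Σy)² = 245.15 − 240.25 = 4.9
r = 16.7 / √(12950.96 × 4.9) = 16.7 / 251.9121 ≈ 0.066

0.066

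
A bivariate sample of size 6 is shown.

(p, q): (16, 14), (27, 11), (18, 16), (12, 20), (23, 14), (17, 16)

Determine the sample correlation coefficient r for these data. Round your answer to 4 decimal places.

-0.8852

n = 6, Σp = 113, Σq = 91, Σp² = 2271, Σq² = 1425, Σpq = 1643
nΣpq − ΣpΣq = 9858 − 10283 = -425
nΣp² − (Σp)² = 13626 − 12769 = 857; nΣq² − (Σq)² = 8550 − 8281 = 269
r = -425 / √(857 × 269) = -425 / 480.1385 ≈ -0.8852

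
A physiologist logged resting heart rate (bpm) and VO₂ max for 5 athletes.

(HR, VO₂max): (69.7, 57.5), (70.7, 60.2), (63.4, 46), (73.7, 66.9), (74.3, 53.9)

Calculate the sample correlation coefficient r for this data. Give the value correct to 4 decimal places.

n = 5, Σx = 351.8, Σy = 284.5, Σx² = 24828.32, Σy² = 16427.11, Σxy = 20115.59
nΣxy − ΣxΣy = 100577.95 − 100087.1 = 490.85
nΣx² − (Σx)² = 124141.6 − 123763.24 = 378.36; nΣy² − (Σy)² = 82135.55 − 80940.25 = 1195.3
r = 490.85 / √(378.36 × 1195.3) = 490.85 / 672.4981 ≈ 0.7299

0.7299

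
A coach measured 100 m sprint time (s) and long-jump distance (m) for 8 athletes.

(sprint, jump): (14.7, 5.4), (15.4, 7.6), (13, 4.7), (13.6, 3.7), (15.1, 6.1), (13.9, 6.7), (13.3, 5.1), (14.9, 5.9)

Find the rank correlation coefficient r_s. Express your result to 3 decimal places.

0.786

Rank sprint: 5, 8, 1, 3, 7, 4, 2, 6
Rank jump: 4, 8, 2, 1, 6, 7, 3, 5
d = rank(sprint) − rank(jump): 1, 0, -1, 2, 1, -3, -1, 1; Σd² = 18
ρ = 1 − 6Σd² / [n(n²−1)] = 1 − 6×18 / (8×63) = 1 − 108/504 ≈ 0.786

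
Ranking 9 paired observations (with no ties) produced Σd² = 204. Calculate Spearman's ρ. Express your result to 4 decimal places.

ρ = 1 − 6Σd² / [n(n²−1)] = 1 − 6×204 / (9×80)
  = 1 − 1224/720 = 1 − 1.70000 ≈ -0.7000

-0.7000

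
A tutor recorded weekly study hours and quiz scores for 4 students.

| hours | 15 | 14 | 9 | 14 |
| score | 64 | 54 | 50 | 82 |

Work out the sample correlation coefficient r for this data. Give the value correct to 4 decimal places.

0.5520

n = 4, Σx = 52, Σy = 250, Σx² = 698, Σy² = 16236, Σxy = 3314
nΣxy − ΣxΣy = 13256 − 13000 = 256
nΣx² − (Σx)² = 2792 − 2704 = 88; nΣy² − (Σy)² = 64944 − 62500 = 2444
r = 256 / √(88 × 2444) = 256 / 463.7586 ≈ 0.5520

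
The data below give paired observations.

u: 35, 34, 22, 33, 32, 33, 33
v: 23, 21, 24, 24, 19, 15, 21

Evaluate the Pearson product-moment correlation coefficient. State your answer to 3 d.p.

-0.319

n = 7, Σu = 222, Σv = 147, Σu² = 7156, Σv² = 3149, Σuv = 4635
nΣuv − ΣuΣv = 32445 − 32634 = -189
nΣu² − (Σu)² = 50092 − 49284 = 808; nΣv² − (Σv)² = 22043 − 21609 = 434
r = -189 / √(808 × 434) = -189 / 592.1756 ≈ -0.319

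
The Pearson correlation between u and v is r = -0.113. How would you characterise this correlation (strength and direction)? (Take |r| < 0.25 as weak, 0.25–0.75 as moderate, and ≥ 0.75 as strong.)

r = -0.113 < 0 so the relationship is negative.
|r| = 0.113, which falls in the weak range.

weak negative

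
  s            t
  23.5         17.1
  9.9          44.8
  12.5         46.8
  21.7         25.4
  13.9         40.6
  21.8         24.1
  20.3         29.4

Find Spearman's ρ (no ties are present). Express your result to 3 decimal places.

Rank s: 7, 1, 2, 5, 3, 6, 4
Rank t: 1, 6, 7, 3, 5, 2, 4
d = rank(s) − rank(t): 6, -5, -5, 2, -2, 4, 0; Σd² = 110
ρ = 1 − 6Σd² / [n(n²−1)] = 1 − 6×110 / (7×48) = 1 − 660/336 ≈ -0.964

-0.964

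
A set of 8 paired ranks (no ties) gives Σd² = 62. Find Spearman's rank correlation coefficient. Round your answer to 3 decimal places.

0.262

ρ = 1 − 6Σd² / [n(n²−1)] = 1 − 6×62 / (8×63)
  = 1 − 372/504 = 1 − 0.7381 ≈ 0.262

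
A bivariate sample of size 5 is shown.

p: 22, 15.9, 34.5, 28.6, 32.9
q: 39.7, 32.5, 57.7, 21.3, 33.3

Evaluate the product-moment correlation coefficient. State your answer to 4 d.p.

n = 5, Σp = 133.9, Σq = 184.5, Σp² = 3827.43, Σq² = 7524.21, Σpq = 5085.55
nΣpq − ΣpΣq = 25427.75 − 24704.55 = 723.2
nΣp² − (Σp)² = 19137.15 − 17929.21 = 1207.94; nΣq² − (Σq)² = 37621.05 − 34040.25 = 3580.8
r = 723.2 / √(1207.94 × 3580.8) = 723.2 / 2079.7576 ≈ 0.3477

0.3477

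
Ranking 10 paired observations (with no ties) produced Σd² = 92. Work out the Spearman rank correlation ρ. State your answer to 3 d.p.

0.442

ρ = 1 − 6Σd² / [n(n²−1)] = 1 − 6×92 / (10×99)
  = 1 − 552/990 = 1 − 0.5576 ≈ 0.442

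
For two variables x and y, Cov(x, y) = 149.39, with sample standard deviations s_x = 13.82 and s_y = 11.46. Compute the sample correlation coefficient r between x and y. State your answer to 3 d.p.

0.943

r = Cov(x,y) / (s_x · s_y) = 149.39 / (13.82 × 11.46)
  = 149.39 / 158.3772 ≈ 0.943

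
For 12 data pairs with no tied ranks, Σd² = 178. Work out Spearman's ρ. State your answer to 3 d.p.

ρ = 1 − 6Σd² / [n(n²−1)] = 1 − 6×178 / (12×143)
  = 1 − 1068/1716 = 1 − 0.6224 ≈ 0.378

0.378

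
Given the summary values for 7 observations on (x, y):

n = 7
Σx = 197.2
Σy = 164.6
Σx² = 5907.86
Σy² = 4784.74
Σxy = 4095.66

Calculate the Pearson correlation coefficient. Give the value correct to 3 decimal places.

-0.954

r = (nΣxy − ΣxΣy) / √[(nΣx² − (Σx)²)(nΣy² − (Σy)²)]
Numerator: 7×4095.66 − 197.2×164.6 = -3789.5
Denominator: √[(41355.02 − 38887.84)(33493.18 − 27093.16)] = √[2467.18 × 6400.02] = 3973.6635
r = -3789.5 / 3973.6635 ≈ -0.954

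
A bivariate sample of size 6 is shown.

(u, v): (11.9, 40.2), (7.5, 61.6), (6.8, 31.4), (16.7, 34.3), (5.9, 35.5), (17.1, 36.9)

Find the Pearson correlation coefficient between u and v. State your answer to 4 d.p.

n = 6, Σu = 65.9, Σv = 239.9, Σu² = 850.21, Σv² = 10194.91, Σuv = 2567.15
nΣuv − ΣuΣv = 15402.9 − 15809.41 = -406.51
nΣu² − (Σu)² = 5101.26 − 4342.81 = 758.45; nΣv² − (Σv)² = 61169.46 − 57552.01 = 3617.45
r = -406.51 / √(758.45 × 3617.45) = -406.51 / 1656.3982 ≈ -0.2454

-0.2454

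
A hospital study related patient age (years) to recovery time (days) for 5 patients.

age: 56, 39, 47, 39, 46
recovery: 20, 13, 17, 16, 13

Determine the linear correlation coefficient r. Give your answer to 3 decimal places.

0.741

n = 5, Σx = 227, Σy = 79, Σx² = 10503, Σy² = 1283, Σxy = 3648
nΣxy − ΣxΣy = 18240 − 17933 = 307
nΣx² − (Σx)² = 52515 − 51529 = 986; nΣy² − (Σy)² = 6415 − 6241 = 174
r = 307 / √(986 × 174) = 307 / 414.2028 ≈ 0.741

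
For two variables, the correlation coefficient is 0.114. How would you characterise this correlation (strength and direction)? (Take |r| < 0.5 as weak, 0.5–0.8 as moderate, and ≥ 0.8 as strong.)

r = 0.114 > 0 so the relationship is positive.
|r| = 0.114, which falls in the weak range.

weak positive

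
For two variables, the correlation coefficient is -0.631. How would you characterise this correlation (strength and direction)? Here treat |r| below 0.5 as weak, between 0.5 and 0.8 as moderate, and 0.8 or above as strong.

r = -0.631 < 0 so the relationship is negative.
|r| = 0.631, which falls in the moderate range.

moderate negative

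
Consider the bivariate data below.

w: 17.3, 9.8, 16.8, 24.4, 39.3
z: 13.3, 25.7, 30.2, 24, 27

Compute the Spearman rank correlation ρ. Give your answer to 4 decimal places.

-0.1000

Rank w: 3, 1, 2, 4, 5
Rank z: 1, 3, 5, 2, 4
d = rank(w) − rank(z): 2, -2, -3, 2, 1; Σd² = 22
ρ = 1 − 6Σd² / [n(n²−1)] = 1 − 6×22 / (5×24) = 1 − 132/120 ≈ -0.1000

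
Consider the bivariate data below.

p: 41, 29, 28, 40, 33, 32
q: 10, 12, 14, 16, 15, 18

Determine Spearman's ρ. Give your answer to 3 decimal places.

Rank p: 6, 2, 1, 5, 4, 3
Rank q: 1, 2, 3, 5, 4, 6
d = rank(p) − rank(q): 5, 0, -2, 0, 0, -3; Σd² = 38
ρ = 1 − 6Σd² / [n(n²−1)] = 1 − 6×38 / (6×35) = 1 − 228/210 ≈ -0.086

-0.086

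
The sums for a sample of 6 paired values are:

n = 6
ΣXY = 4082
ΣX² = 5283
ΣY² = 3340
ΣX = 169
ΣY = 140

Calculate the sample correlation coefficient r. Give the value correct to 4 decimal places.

0.7082

r = (nΣXY − ΣXΣY) / √[(nΣX² − (ΣX)²)(nΣY² − (ΣY)²)]
Numerator: 6×4082 − 169×140 = 832
Denominator: √[(31698 − 28561)(20040 − 19600)] = √[3137 × 440] = 1174.8532
r = 832 / 1174.8532 ≈ 0.7082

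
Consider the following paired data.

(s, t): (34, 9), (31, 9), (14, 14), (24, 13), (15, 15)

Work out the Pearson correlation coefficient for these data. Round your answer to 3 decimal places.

-0.955

n = 5, Σs = 118, Σt = 60, Σs² = 3114, Σt² = 752, Σst = 1318
nΣst − ΣsΣt = 6590 − 7080 = -490
nΣs² − (Σs)² = 15570 − 13924 = 1646; nΣt² − (Σt)² = 3760 − 3600 = 160
r = -490 / √(1646 × 160) = -490 / 513.1861 ≈ -0.955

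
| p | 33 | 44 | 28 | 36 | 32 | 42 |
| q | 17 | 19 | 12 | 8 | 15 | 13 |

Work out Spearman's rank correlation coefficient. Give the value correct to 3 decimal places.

0.371

Rank p: 3, 6, 1, 4, 2, 5
Rank q: 5, 6, 2, 1, 4, 3
d = rank(p) − rank(q): -2, 0, -1, 3, -2, 2; Σd² = 22
ρ = 1 − 6Σd² / [n(n²−1)] = 1 − 6×22 / (6×35) = 1 − 132/210 ≈ 0.371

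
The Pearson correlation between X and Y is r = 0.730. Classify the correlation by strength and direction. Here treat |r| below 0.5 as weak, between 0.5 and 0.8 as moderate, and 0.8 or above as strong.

r = 0.730 > 0 so the relationship is positive.
|r| = 0.730, which falls in the moderate range.

moderate positive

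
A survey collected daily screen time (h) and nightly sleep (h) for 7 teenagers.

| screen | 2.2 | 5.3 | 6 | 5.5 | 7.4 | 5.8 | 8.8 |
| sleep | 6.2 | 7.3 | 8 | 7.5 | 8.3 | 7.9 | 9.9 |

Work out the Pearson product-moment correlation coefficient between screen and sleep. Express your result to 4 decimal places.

n = 7, Σx = 41, Σy = 55.1, Σx² = 265.02, Σy² = 441.29, Σxy = 335.94
nΣxy − ΣxΣy = 2351.58 − 2259.1 = 92.48
nΣx² − (Σx)² = 1855.14 − 1681 = 174.14; nΣy² − (Σy)² = 3089.03 − 3036.01 = 53.02
r = 92.48 / √(174.14 × 53.02) = 92.48 / 96.0880 ≈ 0.9625

0.9625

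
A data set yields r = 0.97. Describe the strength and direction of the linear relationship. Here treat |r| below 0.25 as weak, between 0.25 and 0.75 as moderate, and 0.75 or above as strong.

r = 0.97 > 0 so the relationship is positive.
|r| = 0.97, which falls in the strong range.

strong positive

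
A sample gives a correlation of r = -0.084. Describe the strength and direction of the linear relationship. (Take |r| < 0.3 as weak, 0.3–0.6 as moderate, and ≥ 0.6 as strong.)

r = -0.084 < 0 so the relationship is negative.
|r| = 0.084, which falls in the weak range.

weak negative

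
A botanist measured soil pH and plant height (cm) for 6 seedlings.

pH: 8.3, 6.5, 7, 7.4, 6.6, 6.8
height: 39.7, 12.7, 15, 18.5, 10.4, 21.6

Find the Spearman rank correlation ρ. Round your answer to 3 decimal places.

0.771

Rank pH: 6, 1, 4, 5, 2, 3
Rank height: 6, 2, 3, 4, 1, 5
d = rank(pH) − rank(height): 0, -1, 1, 1, 1, -2; Σd² = 8
ρ = 1 − 6Σd² / [n(n²−1)] = 1 − 6×8 / (6×35) = 1 − 48/210 ≈ 0.771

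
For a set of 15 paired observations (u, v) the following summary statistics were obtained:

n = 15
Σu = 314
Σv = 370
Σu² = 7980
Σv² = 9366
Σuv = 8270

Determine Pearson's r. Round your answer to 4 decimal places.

0.9042

r = (nΣuv − ΣuΣv) / √[(nΣu² − (Σu)²)(nΣv² − (Σv)²)]
Numerator: 15×8270 − 314×370 = 7870
Denominator: √[(119700 − 98596)(140490 − 136900)] = √[21104 × 3590] = 8704.2151
r = 7870 / 8704.2151 ≈ 0.9042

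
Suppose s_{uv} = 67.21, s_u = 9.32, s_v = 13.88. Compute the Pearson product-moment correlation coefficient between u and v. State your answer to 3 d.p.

r = Cov(u,v) / (s_u · s_v) = 67.21 / (9.32 × 13.88)
  = 67.21 / 129.3616 ≈ 0.520

0.520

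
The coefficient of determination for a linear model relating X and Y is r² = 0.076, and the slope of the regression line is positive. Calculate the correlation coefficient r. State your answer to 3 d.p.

|r| = √0.076 = 0.276
The association is positive, so r = 0.276.

0.276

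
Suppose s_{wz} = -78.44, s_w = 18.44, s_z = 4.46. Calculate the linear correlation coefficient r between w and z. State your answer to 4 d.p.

r = Cov(w,z) / (s_w · s_z) = -78.44 / (18.44 × 4.46)
  = -78.44 / 82.2424 ≈ -0.9538

-0.9538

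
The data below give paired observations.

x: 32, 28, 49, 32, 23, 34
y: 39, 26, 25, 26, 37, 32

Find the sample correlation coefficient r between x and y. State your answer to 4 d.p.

-0.4965

n = 6, Σx = 198, Σy = 185, Σx² = 6918, Σy² = 5891, Σxy = 5972
nΣxy − ΣxΣy = 35832 − 36630 = -798
nΣx² − (Σx)² = 41508 − 39204 = 2304; nΣy² − (Σy)² = 35346 − 34225 = 1121
r = -798 / √(2304 × 1121) = -798 / 1607.1042 ≈ -0.4965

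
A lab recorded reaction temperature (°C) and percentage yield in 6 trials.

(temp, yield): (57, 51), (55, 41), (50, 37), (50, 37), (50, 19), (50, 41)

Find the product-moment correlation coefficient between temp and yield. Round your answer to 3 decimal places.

n = 6, Σx = 312, Σy = 226, Σx² = 16274, Σy² = 9062, Σxy = 11862
nΣxy − ΣxΣy = 71172 − 70512 = 660
nΣx² − (Σx)² = 97644 − 97344 = 300; nΣy² − (Σy)² = 54372 − 51076 = 3296
r = 660 / √(300 × 3296) = 660 / 994.3842 ≈ 0.664

0.664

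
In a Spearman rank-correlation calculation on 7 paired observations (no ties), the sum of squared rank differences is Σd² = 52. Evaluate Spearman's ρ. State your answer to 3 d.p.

0.071

ρ = 1 − 6Σd² / [n(n²−1)] = 1 − 6×52 / (7×48)
  = 1 − 312/336 = 1 − 0.9286 ≈ 0.071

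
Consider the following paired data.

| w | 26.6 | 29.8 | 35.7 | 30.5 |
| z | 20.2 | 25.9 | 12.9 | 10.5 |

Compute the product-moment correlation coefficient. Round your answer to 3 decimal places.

n = 4, Σw = 122.6, Σz = 69.5, Σw² = 3800.34, Σz² = 1355.51, Σwz = 2089.92
nΣwz − ΣwΣz = 8359.68 − 8520.7 = -161.02
nΣw² − (Σw)² = 15201.36 − 15030.76 = 170.6; nΣz² − (Σz)² = 5422.04 − 4830.25 = 591.79
r = -161.02 / √(170.6 × 591.79) = -161.02 / 317.7410 ≈ -0.507

-0.507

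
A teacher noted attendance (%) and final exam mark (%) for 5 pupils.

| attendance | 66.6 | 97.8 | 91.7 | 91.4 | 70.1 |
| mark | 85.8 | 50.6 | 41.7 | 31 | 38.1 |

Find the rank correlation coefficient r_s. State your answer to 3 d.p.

-0.100

Rank attendance: 1, 5, 4, 3, 2
Rank mark: 5, 4, 3, 1, 2
d = rank(attendance) − rank(mark): -4, 1, 1, 2, 0; Σd² = 22
ρ = 1 − 6Σd² / [n(n²−1)] = 1 − 6×22 / (5×24) = 1 − 132/120 ≈ -0.100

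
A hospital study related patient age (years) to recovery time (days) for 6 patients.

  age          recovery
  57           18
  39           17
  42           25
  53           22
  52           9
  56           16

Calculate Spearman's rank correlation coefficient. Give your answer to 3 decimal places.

Rank age: 6, 1, 2, 4, 3, 5
Rank recovery: 4, 3, 6, 5, 1, 2
d = rank(age) − rank(recovery): 2, -2, -4, -1, 2, 3; Σd² = 38
ρ = 1 − 6Σd² / [n(n²−1)] = 1 − 6×38 / (6×35) = 1 − 228/210 ≈ -0.086

-0.086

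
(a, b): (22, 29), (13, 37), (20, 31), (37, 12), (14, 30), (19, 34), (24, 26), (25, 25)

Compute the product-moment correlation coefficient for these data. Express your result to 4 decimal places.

-0.9403

n = 8, Σa = 174, Σb = 224, Σa² = 4180, Σb² = 6672, Σab = 4498
nΣab − ΣaΣb = 35984 − 38976 = -2992
nΣa² − (Σa)² = 33440 − 30276 = 3164; nΣb² − (Σb)² = 53376 − 50176 = 3200
r = -2992 / √(3164 × 3200) = -2992 / 3181.9491 ≈ -0.9403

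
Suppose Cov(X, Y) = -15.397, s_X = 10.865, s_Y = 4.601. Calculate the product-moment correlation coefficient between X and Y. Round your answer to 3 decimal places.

-0.308

r = Cov(X,Y) / (s_X · s_Y) = -15.397 / (10.865 × 4.601)
  = -15.397 / 49.9899 ≈ -0.308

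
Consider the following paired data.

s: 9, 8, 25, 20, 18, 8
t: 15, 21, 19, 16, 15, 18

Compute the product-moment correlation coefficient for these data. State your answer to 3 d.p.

-0.151

n = 6, Σs = 88, Σt = 104, Σs² = 1558, Σt² = 1832, Σst = 1512
nΣst − ΣsΣt = 9072 − 9152 = -80
nΣs² − (Σs)² = 9348 − 7744 = 1604; nΣt² − (Σt)² = 10992 − 10816 = 176
r = -80 / √(1604 × 176) = -80 / 531.3229 ≈ -0.151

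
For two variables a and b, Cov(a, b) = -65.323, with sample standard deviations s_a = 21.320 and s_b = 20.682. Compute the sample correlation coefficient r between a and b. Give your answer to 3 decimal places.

r = Cov(a,b) / (s_a · s_b) = -65.323 / (21.320 × 20.682)
  = -65.323 / 440.9402 ≈ -0.148

-0.148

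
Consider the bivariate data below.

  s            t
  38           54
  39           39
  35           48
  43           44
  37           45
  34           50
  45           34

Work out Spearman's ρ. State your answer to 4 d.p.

-0.7500

Rank s: 4, 5, 2, 6, 3, 1, 7
Rank t: 7, 2, 5, 3, 4, 6, 1
d = rank(s) − rank(t): -3, 3, -3, 3, -1, -5, 6; Σd² = 98
ρ = 1 − 6Σd² / [n(n²−1)] = 1 − 6×98 / (7×48) = 1 − 588/336 ≈ -0.7500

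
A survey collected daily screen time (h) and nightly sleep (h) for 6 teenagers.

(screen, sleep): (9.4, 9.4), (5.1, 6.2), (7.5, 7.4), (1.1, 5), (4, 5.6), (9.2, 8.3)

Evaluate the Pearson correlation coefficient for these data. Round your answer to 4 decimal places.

0.9577

n = 6, Σx = 36.3, Σy = 41.9, Σx² = 272.47, Σy² = 306.81, Σxy = 279.74
nΣxy − ΣxΣy = 1678.44 − 1520.97 = 157.47
nΣx² − (Σx)² = 1634.82 − 1317.69 = 317.13; nΣy² − (Σy)² = 1840.86 − 1755.61 = 85.25
r = 157.47 / √(317.13 × 85.25) = 157.47 / 164.4242 ≈ 0.9577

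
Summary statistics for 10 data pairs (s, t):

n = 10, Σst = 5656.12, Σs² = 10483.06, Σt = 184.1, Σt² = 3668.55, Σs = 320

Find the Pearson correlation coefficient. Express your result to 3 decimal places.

-0.902

r = (nΣst − ΣsΣt) / √[(nΣs² − (Σs)²)(nΣt² − (Σt)²)]
Numerator: 10×5656.12 − 320×184.1 = -2350.8
Denominator: √[(104830.6 − 102400)(36685.5 − 33892.81)] = √[2430.6 × 2792.69] = 2605.3622
r = -2350.8 / 2605.3622 ≈ -0.902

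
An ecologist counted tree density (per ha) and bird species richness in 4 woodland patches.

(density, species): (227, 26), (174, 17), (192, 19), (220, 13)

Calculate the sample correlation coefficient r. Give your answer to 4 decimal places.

0.3086

n = 4, Σx = 813, Σy = 75, Σx² = 167069, Σy² = 1495, Σxy = 15368
nΣxy − ΣxΣy = 61472 − 60975 = 497
nΣx² − (Σx)² = 668276 − 660969 = 7307; nΣy² − (Σy)² = 5980 − 5625 = 355
r = 497 / √(7307 × 355) = 497 / 1610.5853 ≈ 0.3086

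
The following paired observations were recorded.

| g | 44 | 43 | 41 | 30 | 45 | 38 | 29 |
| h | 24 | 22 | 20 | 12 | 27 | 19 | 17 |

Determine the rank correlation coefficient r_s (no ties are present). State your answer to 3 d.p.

Rank g: 6, 5, 4, 2, 7, 3, 1
Rank h: 6, 5, 4, 1, 7, 3, 2
d = rank(g) − rank(h): 0, 0, 0, 1, 0, 0, -1; Σd² = 2
ρ = 1 − 6Σd² / [n(n²−1)] = 1 − 6×2 / (7×48) = 1 − 12/336 ≈ 0.964

0.964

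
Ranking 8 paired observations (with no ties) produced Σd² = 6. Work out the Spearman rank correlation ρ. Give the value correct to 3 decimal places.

0.929

ρ = 1 − 6Σd² / [n(n²−1)] = 1 − 6×6 / (8×63)
  = 1 − 36/504 = 1 − 0.0714 ≈ 0.929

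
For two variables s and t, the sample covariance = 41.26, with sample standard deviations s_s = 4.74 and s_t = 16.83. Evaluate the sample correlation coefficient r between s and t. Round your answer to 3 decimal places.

0.517

r = Cov(s,t) / (s_s · s_t) = 41.26 / (4.74 × 16.83)
  = 41.26 / 79.7742 ≈ 0.517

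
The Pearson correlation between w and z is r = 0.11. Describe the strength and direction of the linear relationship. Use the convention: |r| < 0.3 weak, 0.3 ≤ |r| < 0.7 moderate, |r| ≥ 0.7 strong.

r = 0.11 > 0 so the relationship is positive.
|r| = 0.11, which falls in the weak range.

weak positive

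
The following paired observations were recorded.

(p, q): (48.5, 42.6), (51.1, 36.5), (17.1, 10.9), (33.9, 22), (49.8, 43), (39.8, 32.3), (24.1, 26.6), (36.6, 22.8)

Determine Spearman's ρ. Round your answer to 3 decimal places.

Rank p: 6, 8, 1, 3, 7, 5, 2, 4
Rank q: 7, 6, 1, 2, 8, 5, 4, 3
d = rank(p) − rank(q): -1, 2, 0, 1, -1, 0, -2, 1; Σd² = 12
ρ = 1 − 6Σd² / [n(n²−1)] = 1 − 6×12 / (8×63) = 1 − 72/504 ≈ 0.857

0.857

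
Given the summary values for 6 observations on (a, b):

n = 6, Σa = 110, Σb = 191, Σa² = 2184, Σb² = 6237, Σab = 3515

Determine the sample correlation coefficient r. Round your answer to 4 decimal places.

r = (nΣab − ΣaΣb) / √[(nΣa² − (Σa)²)(nΣb² − (Σb)²)]
Numerator: 6×3515 − 110×191 = 80
Denominator: √[(13104 − 12100)(37422 − 36481)] = √[1004 × 941] = 971.9897
r = 80 / 971.9897 ≈ 0.0823

0.0823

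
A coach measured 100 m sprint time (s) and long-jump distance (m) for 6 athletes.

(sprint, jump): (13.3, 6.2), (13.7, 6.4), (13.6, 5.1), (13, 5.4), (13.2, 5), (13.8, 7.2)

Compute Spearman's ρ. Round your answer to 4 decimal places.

0.7143

Rank sprint: 3, 5, 4, 1, 2, 6
Rank jump: 4, 5, 2, 3, 1, 6
d = rank(sprint) − rank(jump): -1, 0, 2, -2, 1, 0; Σd² = 10
ρ = 1 − 6Σd² / [n(n²−1)] = 1 − 6×10 / (6×35) = 1 − 60/210 ≈ 0.7143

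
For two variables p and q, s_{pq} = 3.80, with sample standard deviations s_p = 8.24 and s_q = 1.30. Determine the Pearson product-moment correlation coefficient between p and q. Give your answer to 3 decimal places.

0.355

r = Cov(p,q) / (s_p · s_q) = 3.80 / (8.24 × 1.30)
  = 3.80 / 10.7120 ≈ 0.355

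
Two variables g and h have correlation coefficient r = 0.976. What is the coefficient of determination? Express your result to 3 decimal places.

r² = (0.976)² = 0.953

0.953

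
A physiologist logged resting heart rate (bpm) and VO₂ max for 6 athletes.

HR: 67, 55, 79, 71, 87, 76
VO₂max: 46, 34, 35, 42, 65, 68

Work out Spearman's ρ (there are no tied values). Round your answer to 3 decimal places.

0.486

Rank HR: 2, 1, 5, 3, 6, 4
Rank VO₂max: 4, 1, 2, 3, 5, 6
d = rank(HR) − rank(VO₂max): -2, 0, 3, 0, 1, -2; Σd² = 18
ρ = 1 − 6Σd² / [n(n²−1)] = 1 − 6×18 / (6×35) = 1 − 108/210 ≈ 0.486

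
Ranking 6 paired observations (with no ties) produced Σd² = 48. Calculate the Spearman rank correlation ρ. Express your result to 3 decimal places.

ρ = 1 − 6Σd² / [n(n²−1)] = 1 − 6×48 / (6×35)
  = 1 − 288/210 = 1 − 1.3714 ≈ -0.371

-0.371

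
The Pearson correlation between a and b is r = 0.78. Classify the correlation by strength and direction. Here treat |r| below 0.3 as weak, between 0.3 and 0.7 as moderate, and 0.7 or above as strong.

r = 0.78 > 0 so the relationship is positive.
|r| = 0.78, which falls in the strong range.

strong positive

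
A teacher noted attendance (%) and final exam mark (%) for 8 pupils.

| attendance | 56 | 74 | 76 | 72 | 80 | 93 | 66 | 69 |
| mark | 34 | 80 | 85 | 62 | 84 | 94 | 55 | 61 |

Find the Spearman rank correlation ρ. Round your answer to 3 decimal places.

0.976

Rank attendance: 1, 5, 6, 4, 7, 8, 2, 3
Rank mark: 1, 5, 7, 4, 6, 8, 2, 3
d = rank(attendance) − rank(mark): 0, 0, -1, 0, 1, 0, 0, 0; Σd² = 2
ρ = 1 − 6Σd² / [n(n²−1)] = 1 − 6×2 / (8×63) = 1 − 12/504 ≈ 0.976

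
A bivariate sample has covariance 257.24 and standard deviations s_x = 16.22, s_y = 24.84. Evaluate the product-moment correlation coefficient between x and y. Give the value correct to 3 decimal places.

0.638

r = Cov(x,y) / (s_x · s_y) = 257.24 / (16.22 × 24.84)
  = 257.24 / 402.9048 ≈ 0.638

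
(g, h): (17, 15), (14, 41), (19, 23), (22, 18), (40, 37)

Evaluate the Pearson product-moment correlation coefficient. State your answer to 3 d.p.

n = 5, Σg = 112, Σh = 134, Σg² = 2930, Σh² = 4128, Σgh = 3142
nΣgh − ΣgΣh = 15710 − 15008 = 702
nΣg² − (Σg)² = 14650 − 12544 = 2106; nΣh² − (Σh)² = 20640 − 17956 = 2684
r = 702 / √(2106 × 2684) = 702 / 2377.4995 ≈ 0.295

0.295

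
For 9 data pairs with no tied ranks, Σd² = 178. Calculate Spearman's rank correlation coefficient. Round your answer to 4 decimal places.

-0.4833

ρ = 1 − 6Σd² / [n(n²−1)] = 1 − 6×178 / (9×80)
  = 1 − 1068/720 = 1 − 1.48333 ≈ -0.4833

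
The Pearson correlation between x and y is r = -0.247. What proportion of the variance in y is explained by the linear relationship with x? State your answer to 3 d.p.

r² = (-0.247)² = 0.061

0.061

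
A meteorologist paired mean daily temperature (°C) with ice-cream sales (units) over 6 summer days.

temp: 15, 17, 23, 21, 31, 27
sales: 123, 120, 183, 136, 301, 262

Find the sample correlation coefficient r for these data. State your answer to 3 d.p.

n = 6, Σx = 134, Σy = 1125, Σx² = 3174, Σy² = 240759, Σxy = 27355
nΣxy − ΣxΣy = 164130 − 150750 = 13380
nΣx² − (Σx)² = 19044 − 17956 = 1088; nΣy² − (Σy)² = 1444554 − 1265625 = 178929
r = 13380 / √(1088 × 178929) = 13380 / 13952.5894 ≈ 0.959

0.959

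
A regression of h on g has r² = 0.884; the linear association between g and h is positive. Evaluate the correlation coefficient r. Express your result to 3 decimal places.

|r| = √0.884 = 0.940
The association is positive, so r = 0.940.

0.940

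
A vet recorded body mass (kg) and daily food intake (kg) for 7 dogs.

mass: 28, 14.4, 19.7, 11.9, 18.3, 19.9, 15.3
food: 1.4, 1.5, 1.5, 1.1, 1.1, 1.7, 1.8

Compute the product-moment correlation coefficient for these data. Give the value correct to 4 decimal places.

0.1153

n = 7, Σx = 127.5, Σy = 10.1, Σx² = 2486.05, Σy² = 15.01, Σxy = 184.94
nΣxy − ΣxΣy = 1294.58 − 1287.75 = 6.83
nΣx² − (Σx)² = 17402.35 − 16256.25 = 1146.1; nΣy² − (Σy)² = 105.07 − 102.01 = 3.06
r = 6.83 / √(1146.1 × 3.06) = 6.83 / 59.2205 ≈ 0.1153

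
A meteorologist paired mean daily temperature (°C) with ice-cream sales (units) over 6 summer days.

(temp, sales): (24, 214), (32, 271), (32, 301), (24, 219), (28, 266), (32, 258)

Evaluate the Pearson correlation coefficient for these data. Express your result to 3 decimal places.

0.874

n = 6, Σx = 172, Σy = 1529, Σx² = 5008, Σy² = 395119, Σxy = 44400
nΣxy − ΣxΣy = 266400 − 262988 = 3412
nΣx² − (Σx)² = 30048 − 29584 = 464; nΣy² − (Σy)² = 2370714 − 2337841 = 32873
r = 3412 / √(464 × 32873) = 3412 / 3905.5181 ≈ 0.874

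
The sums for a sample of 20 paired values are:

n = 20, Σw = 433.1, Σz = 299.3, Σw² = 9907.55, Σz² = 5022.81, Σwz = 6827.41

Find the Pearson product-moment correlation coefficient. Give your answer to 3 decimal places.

r = (nΣwz − ΣwΣz) / √[(nΣw² − (Σw)²)(nΣz² − (Σz)²)]
Numerator: 20×6827.41 − 433.1×299.3 = 6921.37
Denominator: √[(198151 − 187575.61)(100456.2 − 89580.49)] = √[10575.39 × 10875.71] = 10724.4988
r = 6921.37 / 10724.4988 ≈ 0.645

0.645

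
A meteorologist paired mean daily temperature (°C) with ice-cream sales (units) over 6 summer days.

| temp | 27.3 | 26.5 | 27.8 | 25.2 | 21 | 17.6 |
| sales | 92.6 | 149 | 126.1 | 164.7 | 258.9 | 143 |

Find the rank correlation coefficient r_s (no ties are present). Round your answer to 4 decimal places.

-0.6000

Rank temp: 5, 4, 6, 3, 2, 1
Rank sales: 1, 4, 2, 5, 6, 3
d = rank(temp) − rank(sales): 4, 0, 4, -2, -4, -2; Σd² = 56
ρ = 1 − 6Σd² / [n(n²−1)] = 1 − 6×56 / (6×35) = 1 − 336/210 ≈ -0.6000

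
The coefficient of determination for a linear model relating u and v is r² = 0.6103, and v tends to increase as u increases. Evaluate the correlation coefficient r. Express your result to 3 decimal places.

|r| = √0.6103 = 0.781
The association is positive, so r = 0.781.

0.781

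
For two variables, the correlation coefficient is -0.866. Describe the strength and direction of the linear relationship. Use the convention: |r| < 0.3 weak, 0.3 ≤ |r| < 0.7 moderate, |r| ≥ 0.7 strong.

r = -0.866 < 0 so the relationship is negative.
|r| = 0.866, which falls in the strong range.

strong negative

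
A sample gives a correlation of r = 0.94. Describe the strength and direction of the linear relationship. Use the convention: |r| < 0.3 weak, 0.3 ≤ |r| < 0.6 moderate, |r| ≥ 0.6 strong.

r = 0.94 > 0 so the relationship is positive.
|r| = 0.94, which falls in the strong range.

strong positive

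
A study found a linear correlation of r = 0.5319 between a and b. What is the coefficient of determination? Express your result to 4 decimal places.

0.2829

r² = (0.5319)² = 0.2829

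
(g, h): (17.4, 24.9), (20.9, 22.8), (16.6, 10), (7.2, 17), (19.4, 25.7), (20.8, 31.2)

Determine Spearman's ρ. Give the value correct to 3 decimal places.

Rank g: 3, 6, 2, 1, 4, 5
Rank h: 4, 3, 1, 2, 5, 6
d = rank(g) − rank(h): -1, 3, 1, -1, -1, -1; Σd² = 14
ρ = 1 − 6Σd² / [n(n²−1)] = 1 − 6×14 / (6×35) = 1 − 84/210 ≈ 0.600

0.600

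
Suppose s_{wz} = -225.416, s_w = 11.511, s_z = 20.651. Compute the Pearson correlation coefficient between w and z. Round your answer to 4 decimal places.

-0.9483

r = Cov(w,z) / (s_w · s_z) = -225.416 / (11.511 × 20.651)
  = -225.416 / 237.7137 ≈ -0.9483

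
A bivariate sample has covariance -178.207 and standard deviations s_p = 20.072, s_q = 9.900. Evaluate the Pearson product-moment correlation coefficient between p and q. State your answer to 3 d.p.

r = Cov(p,q) / (s_p · s_q) = -178.207 / (20.072 × 9.900)
  = -178.207 / 198.7128 ≈ -0.897

-0.897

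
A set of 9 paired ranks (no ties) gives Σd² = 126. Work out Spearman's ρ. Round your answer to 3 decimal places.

-0.050

ρ = 1 − 6Σd² / [n(n²−1)] = 1 − 6×126 / (9×80)
  = 1 − 756/720 = 1 − 1.0500 ≈ -0.050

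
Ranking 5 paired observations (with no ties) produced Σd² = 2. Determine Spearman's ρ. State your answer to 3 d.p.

ρ = 1 − 6Σd² / [n(n²−1)] = 1 − 6×2 / (5×24)
  = 1 − 12/120 = 1 − 0.1000 ≈ 0.900

0.900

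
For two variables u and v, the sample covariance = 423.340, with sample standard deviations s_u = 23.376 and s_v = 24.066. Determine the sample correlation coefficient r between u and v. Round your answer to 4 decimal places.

r = Cov(u,v) / (s_u · s_v) = 423.340 / (23.376 × 24.066)
  = 423.340 / 562.5668 ≈ 0.7525

0.7525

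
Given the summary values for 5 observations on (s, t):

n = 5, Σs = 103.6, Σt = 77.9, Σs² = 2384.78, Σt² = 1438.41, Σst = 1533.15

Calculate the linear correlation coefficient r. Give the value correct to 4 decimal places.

r = (nΣst − ΣsΣt) / √[(nΣs² − (Σs)²)(nΣt² − (Σt)²)]
Numerator: 5×1533.15 − 103.6×77.9 = -404.69
Denominator: √[(11923.9 − 10732.96)(7192.05 − 6068.41)] = √[1190.94 × 1123.64] = 1156.8007
r = -404.69 / 1156.8007 ≈ -0.3498

-0.3498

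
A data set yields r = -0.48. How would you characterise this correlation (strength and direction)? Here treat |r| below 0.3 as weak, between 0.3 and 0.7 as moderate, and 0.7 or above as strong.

moderate negative

r = -0.48 < 0 so the relationship is negative.
|r| = 0.48, which falls in the moderate range.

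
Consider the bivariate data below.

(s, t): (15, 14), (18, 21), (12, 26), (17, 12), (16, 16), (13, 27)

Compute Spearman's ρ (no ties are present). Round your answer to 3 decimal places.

Rank s: 3, 6, 1, 5, 4, 2
Rank t: 2, 4, 5, 1, 3, 6
d = rank(s) − rank(t): 1, 2, -4, 4, 1, -4; Σd² = 54
ρ = 1 − 6Σd² / [n(n²−1)] = 1 − 6×54 / (6×35) = 1 − 324/210 ≈ -0.543

-0.543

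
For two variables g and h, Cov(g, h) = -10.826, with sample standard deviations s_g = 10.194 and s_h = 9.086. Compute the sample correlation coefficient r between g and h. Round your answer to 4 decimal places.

-0.1169

r = Cov(g,h) / (s_g · s_h) = -10.826 / (10.194 × 9.086)
  = -10.826 / 92.6227 ≈ -0.1169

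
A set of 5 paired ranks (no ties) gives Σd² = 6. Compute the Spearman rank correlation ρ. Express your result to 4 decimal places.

0.7000

ρ = 1 − 6Σd² / [n(n²−1)] = 1 − 6×6 / (5×24)
  = 1 − 36/120 = 1 − 0.30000 ≈ 0.7000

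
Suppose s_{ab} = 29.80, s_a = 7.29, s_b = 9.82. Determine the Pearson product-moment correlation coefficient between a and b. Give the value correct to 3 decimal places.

r = Cov(a,b) / (s_a · s_b) = 29.80 / (7.29 × 9.82)
  = 29.80 / 71.5878 ≈ 0.416

0.416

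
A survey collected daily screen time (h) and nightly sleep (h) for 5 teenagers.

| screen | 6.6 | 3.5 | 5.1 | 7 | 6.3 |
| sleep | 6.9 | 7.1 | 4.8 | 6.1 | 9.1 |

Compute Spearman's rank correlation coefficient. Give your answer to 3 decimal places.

Rank screen: 4, 1, 2, 5, 3
Rank sleep: 3, 4, 1, 2, 5
d = rank(screen) − rank(sleep): 1, -3, 1, 3, -2; Σd² = 24
ρ = 1 − 6Σd² / [n(n²−1)] = 1 − 6×24 / (5×24) = 1 − 144/120 ≈ -0.200

-0.200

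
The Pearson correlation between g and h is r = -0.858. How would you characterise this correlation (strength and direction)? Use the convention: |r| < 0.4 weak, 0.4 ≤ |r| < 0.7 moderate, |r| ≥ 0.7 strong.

strong negative

r = -0.858 < 0 so the relationship is negative.
|r| = 0.858, which falls in the strong range.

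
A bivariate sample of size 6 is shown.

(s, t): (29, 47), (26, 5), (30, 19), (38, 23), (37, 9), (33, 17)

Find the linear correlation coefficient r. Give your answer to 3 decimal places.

n = 6, Σs = 193, Σt = 120, Σs² = 6319, Σt² = 3494, Σst = 3831
nΣst − ΣsΣt = 22986 − 23160 = -174
nΣs² − (Σs)² = 37914 − 37249 = 665; nΣt² − (Σt)² = 20964 − 14400 = 6564
r = -174 / √(665 × 6564) = -174 / 2089.2726 ≈ -0.083

-0.083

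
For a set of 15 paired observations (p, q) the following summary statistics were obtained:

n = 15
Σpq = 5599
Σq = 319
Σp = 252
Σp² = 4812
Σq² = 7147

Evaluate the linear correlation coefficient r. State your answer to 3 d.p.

0.523

r = (nΣpq − ΣpΣq) / √[(nΣp² − (Σp)²)(nΣq² − (Σq)²)]
Numerator: 15×5599 − 252×319 = 3597
Denominator: √[(72180 − 63504)(107205 − 101761)] = √[8676 × 5444] = 6872.5646
r = 3597 / 6872.5646 ≈ 0.523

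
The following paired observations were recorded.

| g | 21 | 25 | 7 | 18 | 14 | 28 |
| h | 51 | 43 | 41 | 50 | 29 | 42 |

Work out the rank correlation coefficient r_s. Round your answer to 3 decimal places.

Rank g: 4, 5, 1, 3, 2, 6
Rank h: 6, 4, 2, 5, 1, 3
d = rank(g) − rank(h): -2, 1, -1, -2, 1, 3; Σd² = 20
ρ = 1 − 6Σd² / [n(n²−1)] = 1 − 6×20 / (6×35) = 1 − 120/210 ≈ 0.429

0.429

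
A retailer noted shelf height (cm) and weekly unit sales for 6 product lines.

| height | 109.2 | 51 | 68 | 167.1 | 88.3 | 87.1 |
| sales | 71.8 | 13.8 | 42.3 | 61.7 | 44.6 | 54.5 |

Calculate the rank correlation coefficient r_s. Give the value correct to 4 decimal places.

Rank height: 5, 1, 2, 6, 4, 3
Rank sales: 6, 1, 2, 5, 3, 4
d = rank(height) − rank(sales): -1, 0, 0, 1, 1, -1; Σd² = 4
ρ = 1 − 6Σd² / [n(n²−1)] = 1 − 6×4 / (6×35) = 1 − 24/210 ≈ 0.8857

0.8857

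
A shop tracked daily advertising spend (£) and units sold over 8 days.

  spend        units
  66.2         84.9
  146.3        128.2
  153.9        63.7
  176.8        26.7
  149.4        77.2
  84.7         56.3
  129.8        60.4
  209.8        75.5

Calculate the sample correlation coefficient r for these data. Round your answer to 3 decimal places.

-0.117

n = 8, Σx = 1116.9, Σy = 572.9, Σx² = 171088.11, Σy² = 46891.77, Σxy = 78882.14
nΣxy − ΣxΣy = 631057.12 − 639872.01 = -8814.89
nΣx² − (Σx)² = 1368704.88 − 1247465.61 = 121239.27; nΣy² − (Σy)² = 375134.16 − 328214.41 = 46919.75
r = -8814.89 / √(121239.27 × 46919.75) = -8814.89 / 75422.2529 ≈ -0.117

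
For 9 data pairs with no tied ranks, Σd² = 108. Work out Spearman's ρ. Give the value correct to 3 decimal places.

ρ = 1 − 6Σd² / [n(n²−1)] = 1 − 6×108 / (9×80)
  = 1 − 648/720 = 1 − 0.9000 ≈ 0.100

0.100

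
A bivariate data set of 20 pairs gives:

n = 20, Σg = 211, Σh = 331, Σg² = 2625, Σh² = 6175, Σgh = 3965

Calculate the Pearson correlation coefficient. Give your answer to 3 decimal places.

r = (nΣgh − ΣgΣh) / √[(nΣg² − (Σg)²)(nΣh² − (Σh)²)]
Numerator: 20×3965 − 211×331 = 9459
Denominator: √[(52500 − 44521)(123500 − 109561)] = √[7979 × 13939] = 10546.0552
r = 9459 / 10546.0552 ≈ 0.897

0.897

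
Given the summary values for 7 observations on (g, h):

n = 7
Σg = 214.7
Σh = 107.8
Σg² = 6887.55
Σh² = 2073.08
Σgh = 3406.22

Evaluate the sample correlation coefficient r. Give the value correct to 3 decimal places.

r = (nΣgh − ΣgΣh) / √[(nΣg² − (Σg)²)(nΣh² − (Σh)²)]
Numerator: 7×3406.22 − 214.7×107.8 = 698.88
Denominator: √[(48212.85 − 46096.09)(14511.56 − 11620.84)] = √[2116.76 × 2890.72] = 2473.6533
r = 698.88 / 2473.6533 ≈ 0.283

0.283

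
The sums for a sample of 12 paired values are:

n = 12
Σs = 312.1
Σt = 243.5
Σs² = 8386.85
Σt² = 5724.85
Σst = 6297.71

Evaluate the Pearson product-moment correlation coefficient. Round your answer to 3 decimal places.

-0.077

r = (nΣst − ΣsΣt) / √[(nΣs² − (Σs)²)(nΣt² − (Σt)²)]
Numerator: 12×6297.71 − 312.1×243.5 = -423.83
Denominator: √[(100642.2 − 97406.41)(68698.2 − 59292.25)] = √[3235.79 × 9405.95] = 5516.8541
r = -423.83 / 5516.8541 ≈ -0.077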